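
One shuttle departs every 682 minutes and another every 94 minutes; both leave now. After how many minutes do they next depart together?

32054

682 = 2 · 11 · 31; 94 = 2 · 47
max exponents: 2 · 11 · 31 · 47 = 32054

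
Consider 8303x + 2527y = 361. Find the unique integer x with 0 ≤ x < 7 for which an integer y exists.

gcd(8303, 2527) = 361 (Euclid: 8303 = 3·2527 + 722; 2527 = 3·722 + 361; 722 = 2·361 + 0), and 361 | 361.
Extended Euclid: 8303·(-3) + 2527·(10) = 361. Scale by 1: x₀ = -3.
General solution x = x₀ + 7t; reducing mod 7 gives x = 4 (and y = -13).

4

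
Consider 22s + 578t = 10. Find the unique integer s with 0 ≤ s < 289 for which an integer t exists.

Euclid: 578 = 26·22 + 6; 22 = 3·6 + 4; 6 = 1·4 + 2; 4 = 2·2 + 0 → gcd = 2; 10 = 2·5.
Back-substitution yields 22·(-105) + 578·(4) = 2, so one solution is s = -105·5 = -525, t = 4·5 = 20.
Solutions in s differ by 578/2 = 289; the one in [0, 289) is -525 mod 289 = 53.

53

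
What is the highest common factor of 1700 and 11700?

100

1700 = 2² · 5² · 17
11700 = 2² · 3² · 5² · 13
Common: 2² · 5² = 100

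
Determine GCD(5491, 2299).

Euclid: 5491 = 2·2299 + 893; 2299 = 2·893 + 513; 893 = 1·513 + 380; 513 = 1·380 + 133; 380 = 2·133 + 114; 133 = 1·114 + 19; 114 = 6·19 + 0. Last nonzero remainder: 19.

19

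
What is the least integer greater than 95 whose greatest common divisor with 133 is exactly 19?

Multiples of 19 above 95: 19·6, 19·7, … . Need the cofactor coprime to 133/19 = 7.
Checking s = 6, 7, … the first with gcd(s, 7) = 1 is s = 6, giving 114.

114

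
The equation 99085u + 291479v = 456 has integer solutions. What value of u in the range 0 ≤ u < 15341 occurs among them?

10093

Euclid: 291479 = 2·99085 + 93309; 99085 = 1·93309 + 5776; 93309 = 16·5776 + 893; 5776 = 6·893 + 418; 893 = 2·418 + 57; 418 = 7·57 + 19; 57 = 3·19 + 0 → gcd = 19; 456 = 19·24.
Back-substitution yields 99085·(4895) + 291479·(-1664) = 19, so one solution is u = 4895·24 = 117480, v = -1664·24 = -39936.
Solutions in u differ by 291479/19 = 15341; the one in [0, 15341) is 117480 mod 15341 = 10093.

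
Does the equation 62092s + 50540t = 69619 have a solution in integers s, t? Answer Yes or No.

By Bézout, 62092s + 50540t = 69619 has integer solutions iff gcd(62092, 50540) | 69619.
Euclid: 62092 = 1·50540 + 11552; 50540 = 4·11552 + 4332; 11552 = 2·4332 + 2888; 4332 = 1·2888 + 1444; 2888 = 2·1444 + 0. gcd = 1444; 69619 mod 1444 = 307. No.

No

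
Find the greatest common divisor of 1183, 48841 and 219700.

169

gcd(1183, 48841): 48841 = 41·1183 + 338; 1183 = 3·338 + 169; 338 = 2·169 + 0 → 169
gcd(169, 219700): 219700 = 1300·169 + 0 → 169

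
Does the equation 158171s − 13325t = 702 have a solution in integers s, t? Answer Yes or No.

gcd(158171, 13325): 158171 = 11·13325 + 11596; 13325 = 1·11596 + 1729; 11596 = 6·1729 + 1222; 1729 = 1·1222 + 507; 1222 = 2·507 + 208; 507 = 2·208 + 91; 208 = 2·91 + 26; 91 = 3·26 + 13; 26 = 2·13 + 0 → 13
13 divides 702, so a solution exists.

Yes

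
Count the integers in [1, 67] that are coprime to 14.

29

14 = 2·7. Inclusion–exclusion on these primes:
67 − ⌊67/2⌋ − ⌊67/7⌋ + ⌊67/14⌋ = 29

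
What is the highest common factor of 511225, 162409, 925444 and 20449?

511225 = 5² · 11² · 13²; 162409 = 13² · 31²; 925444 = 2² · 13² · 37²; 20449 = 11² · 13²
gcd takes min exponent of each prime: 13² = 169

169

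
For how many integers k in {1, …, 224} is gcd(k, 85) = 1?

85 = 5·17. Inclusion–exclusion on these primes:
224 − ⌊224/5⌋ − ⌊224/17⌋ + ⌊224/85⌋ = 169

169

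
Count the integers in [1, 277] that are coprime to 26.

128

26 = 2·13. Inclusion–exclusion on these primes:
277 − ⌊277/2⌋ − ⌊277/13⌋ + ⌊277/26⌋ = 128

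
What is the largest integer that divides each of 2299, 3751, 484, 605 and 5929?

121

2299 = 11² · 19; 3751 = 11² · 31; 484 = 2² · 11²; 605 = 5 · 11²; 5929 = 7² · 11²
gcd takes min exponent of each prime: 11² = 121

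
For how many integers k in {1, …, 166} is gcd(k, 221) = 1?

145

221 = 13·17. Inclusion–exclusion on these primes:
166 − ⌊166/13⌋ − ⌊166/17⌋ + ⌊166/221⌋ = 145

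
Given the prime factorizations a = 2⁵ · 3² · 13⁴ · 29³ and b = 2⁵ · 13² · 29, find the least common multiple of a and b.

200613377952

max exponent per prime: 2⁵ · 3² · 13⁴ · 29³ = 200613377952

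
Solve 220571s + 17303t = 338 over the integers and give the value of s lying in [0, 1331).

Euclid: 220571 = 12·17303 + 12935; 17303 = 1·12935 + 4368; 12935 = 2·4368 + 4199; 4368 = 1·4199 + 169; 4199 = 24·169 + 143; 169 = 1·143 + 26; 143 = 5·26 + 13; 26 = 2·13 + 0 → gcd = 13; 338 = 13·26.
Back-substitution yields 220571·(614) + 17303·(-7827) = 13, so one solution is s = 614·26 = 15964, t = -7827·26 = -203502.
Solutions in s differ by 17303/13 = 1331; the one in [0, 1331) is 15964 mod 1331 = 1323.

1323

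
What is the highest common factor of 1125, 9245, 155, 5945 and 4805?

5

gcd(1125, 9245): 9245 = 8·1125 + 245; 1125 = 4·245 + 145; 245 = 1·145 + 100; 145 = 1·100 + 45; 100 = 2·45 + 10; 45 = 4·10 + 5; 10 = 2·5 + 0 → 5
gcd(5, 155): 155 = 31·5 + 0 → 5
gcd(5, 5945): 5945 = 1189·5 + 0 → 5
gcd(5, 4805): 4805 = 961·5 + 0 → 5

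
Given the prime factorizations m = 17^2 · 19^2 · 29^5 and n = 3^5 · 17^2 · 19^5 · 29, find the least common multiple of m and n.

max exponent per prime: 3^5 · 17^2 · 19^5 · 29^5 = 3566663280207369477

3566663280207369477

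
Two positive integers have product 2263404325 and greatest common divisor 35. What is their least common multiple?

Since gcd(u,v)·lcm(u,v) = uv, lcm = 2263404325/35 = 64668695.

64668695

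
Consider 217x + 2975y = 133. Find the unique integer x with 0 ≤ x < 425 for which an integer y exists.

124

gcd(217, 2975) = 7 (Euclid: 2975 = 13·217 + 154; 217 = 1·154 + 63; 154 = 2·63 + 28; 63 = 2·28 + 7; 28 = 4·7 + 0), and 7 | 133.
Extended Euclid: 217·(96) + 2975·(-7) = 7. Scale by 19: x₀ = 1824.
General solution x = x₀ + 425t; reducing mod 425 gives x = 124 (and y = -9).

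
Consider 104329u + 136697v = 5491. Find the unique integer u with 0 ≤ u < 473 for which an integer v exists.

Euclid: 136697 = 1·104329 + 32368; 104329 = 3·32368 + 7225; 32368 = 4·7225 + 3468; 7225 = 2·3468 + 289; 3468 = 12·289 + 0 → gcd = 289; 5491 = 289·19.
Back-substitution yields 104329·(38) + 136697·(-29) = 289, so one solution is u = 38·19 = 722, v = -29·19 = -551.
Solutions in u differ by 136697/289 = 473; the one in [0, 473) is 722 mod 473 = 249.

249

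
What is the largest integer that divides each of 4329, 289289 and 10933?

gcd(4329, 289289): 289289 = 66·4329 + 3575; 4329 = 1·3575 + 754; 3575 = 4·754 + 559; 754 = 1·559 + 195; 559 = 2·195 + 169; 195 = 1·169 + 26; 169 = 6·26 + 13; 26 = 2·13 + 0 → 13
gcd(13, 10933): 10933 = 841·13 + 0 → 13

13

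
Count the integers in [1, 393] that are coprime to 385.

Prime factors of 385: 5, 7, 11. Count integers ≤ 393 divisible by none of them.
By inclusion–exclusion: 393 − ⌊393/5⌋ − ⌊393/7⌋ − ⌊393/11⌋ + ⌊393/35⌋ + ⌊393/55⌋ + ⌊393/77⌋ − ⌊393/385⌋ = 246.

246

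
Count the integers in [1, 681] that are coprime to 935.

Prime factors of 935: 5, 11, 17. Count integers ≤ 681 divisible by none of them.
By inclusion–exclusion: 681 − ⌊681/5⌋ − ⌊681/11⌋ − ⌊681/17⌋ + ⌊681/55⌋ + ⌊681/85⌋ + ⌊681/187⌋ − ⌊681/935⌋ = 467.

467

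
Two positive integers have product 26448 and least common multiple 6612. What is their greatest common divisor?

gcd·lcm = product, so gcd = 26448/6612 = 4.

4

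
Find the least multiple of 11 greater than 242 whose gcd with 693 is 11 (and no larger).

253

693 = 11·63. Any t with gcd(t, 693) = 11 is a multiple of 11, say 11s, with s coprime to 63.
Need s > 242/11, so s ≥ 23. First s ≥ 23 with gcd(s, 63) = 1 is s = 23. Thus t = 11·23 = 253.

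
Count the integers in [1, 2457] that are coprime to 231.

1276

231 = 3·7·11. Inclusion–exclusion on these primes:
2457 − ⌊2457/3⌋ − ⌊2457/7⌋ − ⌊2457/11⌋ + ⌊2457/21⌋ + ⌊2457/33⌋ + ⌊2457/77⌋ − ⌊2457/231⌋ = 1276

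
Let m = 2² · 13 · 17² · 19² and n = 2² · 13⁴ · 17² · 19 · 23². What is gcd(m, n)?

min exponent per shared prime: 2² · 13 · 17² · 19 = 285532

285532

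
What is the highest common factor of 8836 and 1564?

4

8836 = 2² · 47²
1564 = 2² · 17 · 23
Common: 2² = 4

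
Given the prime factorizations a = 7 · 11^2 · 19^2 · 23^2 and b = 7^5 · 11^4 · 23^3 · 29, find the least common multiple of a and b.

31343655733937701

max exponent per prime: 7^5 · 11^4 · 19^2 · 23^3 · 29 = 31343655733937701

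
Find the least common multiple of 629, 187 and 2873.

1169311

lcm(629, 187) = 629·187/gcd = 117623/17 = 6919
lcm(6919, 2873) = 6919·2873/gcd = 19878287/17 = 1169311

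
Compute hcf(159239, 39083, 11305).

159239 = 17² · 19 · 29; 39083 = 11² · 17 · 19; 11305 = 5 · 7 · 17 · 19
gcd takes min exponent of each prime: 17 · 19 = 323

323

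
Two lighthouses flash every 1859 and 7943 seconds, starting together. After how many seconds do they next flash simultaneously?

87373

gcd first: 7943 = 4·1859 + 507; 1859 = 3·507 + 338; 507 = 1·338 + 169; 338 = 2·169 + 0 → gcd = 169
lcm = 1859·7943/gcd = 14766037/169 = 87373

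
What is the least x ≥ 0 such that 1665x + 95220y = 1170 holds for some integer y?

Reduce mod 95220: 1665x ≡ 1170 (mod 95220). With g = gcd(1665, 95220) = 45 dividing 1170, divide through: 37x ≡ 26 (mod 2116).
Since gcd(37, 2116) = 1, x ≡ 26·(37)⁻¹ ≡ 1602 (mod 2116). Smallest non-negative: 1602.

1602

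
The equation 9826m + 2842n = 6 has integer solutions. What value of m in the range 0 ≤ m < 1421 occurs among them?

1327

gcd(9826, 2842) = 2 (Euclid: 9826 = 3·2842 + 1300; 2842 = 2·1300 + 242; 1300 = 5·242 + 90; 242 = 2·90 + 62; 90 = 1·62 + 28; 62 = 2·28 + 6; 28 = 4·6 + 4; 6 = 1·4 + 2; 4 = 2·2 + 0), and 2 | 6.
Extended Euclid: 9826·(-505) + 2842·(1746) = 2. Scale by 3: m₀ = -1515.
General solution m = m₀ + 1421t; reducing mod 1421 gives m = 1327 (and n = -4588).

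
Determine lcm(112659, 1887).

112659 = 3 · 17 · 47²; 1887 = 3 · 17 · 37
max exponents: 3 · 17 · 37 · 47² = 4168383

4168383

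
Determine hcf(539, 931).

49

Euclid: 931 = 1·539 + 392; 539 = 1·392 + 147; 392 = 2·147 + 98; 147 = 1·98 + 49; 98 = 2·49 + 0. Last nonzero remainder: 49.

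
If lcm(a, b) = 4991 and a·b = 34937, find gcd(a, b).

7

gcd·lcm = product, so gcd = 34937/4991 = 7.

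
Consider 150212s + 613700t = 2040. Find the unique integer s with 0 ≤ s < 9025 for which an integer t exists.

4870

gcd(150212, 613700) = 68 (Euclid: 613700 = 4·150212 + 12852; 150212 = 11·12852 + 8840; 12852 = 1·8840 + 4012; 8840 = 2·4012 + 816; 4012 = 4·816 + 748; 816 = 1·748 + 68; 748 = 11·68 + 0), and 68 | 2040.
Extended Euclid: 150212·(764) + 613700·(-187) = 68. Scale by 30: s₀ = 22920.
General solution s = s₀ + 9025k; reducing mod 9025 gives s = 4870 (and t = -1192).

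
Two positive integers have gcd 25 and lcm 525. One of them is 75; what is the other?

175

a·b = gcd·lcm = 25·525 = 13125, so b = 13125/75 = 175.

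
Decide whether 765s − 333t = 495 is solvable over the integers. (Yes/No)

gcd(765, 333): 765 = 2·333 + 99; 333 = 3·99 + 36; 99 = 2·36 + 27; 36 = 1·27 + 9; 27 = 3·9 + 0 → 9
9 divides 495, so a solution exists.

Yes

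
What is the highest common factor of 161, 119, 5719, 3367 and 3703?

161 = 7 · 23; 119 = 7 · 17; 5719 = 7 · 19 · 43; 3367 = 7 · 13 · 37; 3703 = 7 · 23²
gcd takes min exponent of each prime: 7 = 7

7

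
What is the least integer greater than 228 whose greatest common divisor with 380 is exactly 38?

Multiples of 38 above 228: 38·7, 38·8, … . Need the cofactor coprime to 380/38 = 10.
Checking s = 7, 8, … the first with gcd(s, 10) = 1 is s = 7, giving 266.

266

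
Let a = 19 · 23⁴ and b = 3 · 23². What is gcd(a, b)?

529

min exponent per shared prime: 23² = 529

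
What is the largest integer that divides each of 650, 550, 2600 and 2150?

gcd(650, 550): 650 = 1·550 + 100; 550 = 5·100 + 50; 100 = 2·50 + 0 → 50
gcd(50, 2600): 2600 = 52·50 + 0 → 50
gcd(50, 2150): 2150 = 43·50 + 0 → 50

50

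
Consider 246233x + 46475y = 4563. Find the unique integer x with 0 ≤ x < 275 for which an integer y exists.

111

gcd(246233, 46475) = 169 (Euclid: 246233 = 5·46475 + 13858; 46475 = 3·13858 + 4901; 13858 = 2·4901 + 4056; 4901 = 1·4056 + 845; 4056 = 4·845 + 676; 845 = 1·676 + 169; 676 = 4·169 + 0), and 169 | 4563.
Extended Euclid: 246233·(-57) + 46475·(302) = 169. Scale by 27: x₀ = -1539.
General solution x = x₀ + 275t; reducing mod 275 gives x = 111 (and y = -588).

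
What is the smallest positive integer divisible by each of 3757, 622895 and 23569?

lcm(3757, 622895) = 3757·622895/gcd = 2340216515/13 = 180016655
lcm(180016655, 23569) = 180016655·23569/gcd = 4242812541695/3367 = 1260116585

1260116585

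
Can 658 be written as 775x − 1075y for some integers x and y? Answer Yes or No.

By Bézout, 775x − 1075y = 658 has integer solutions iff gcd(775, 1075) | 658.
Euclid: 1075 = 1·775 + 300; 775 = 2·300 + 175; 300 = 1·175 + 125; 175 = 1·125 + 50; 125 = 2·50 + 25; 50 = 2·25 + 0. gcd = 25; 658 mod 25 = 8. No.

No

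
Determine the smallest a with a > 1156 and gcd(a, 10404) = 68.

gcd(a, 10404) = 68 forces 68 | a; write a = 68s. Then gcd(68s, 68·153) = 68·gcd(s, 153), so need gcd(s, 153) = 1.
68s > 1156 gives s ≥ 18. The least s ≥ 18 coprime to 153 is 19, so a = 68·19 = 1292.

1292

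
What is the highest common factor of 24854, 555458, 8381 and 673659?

24854 = 2 · 17² · 43; 555458 = 2 · 17² · 31²; 8381 = 17² · 29; 673659 = 3² · 7 · 17² · 37
gcd takes min exponent of each prime: 17² = 289

289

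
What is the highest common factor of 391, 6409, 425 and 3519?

gcd(391, 6409): 6409 = 16·391 + 153; 391 = 2·153 + 85; 153 = 1·85 + 68; 85 = 1·68 + 17; 68 = 4·17 + 0 → 17
gcd(17, 425): 425 = 25·17 + 0 → 17
gcd(17, 3519): 3519 = 207·17 + 0 → 17

17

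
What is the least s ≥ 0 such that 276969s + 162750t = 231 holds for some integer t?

Reduce mod 162750: 276969s ≡ 231 (mod 162750). With g = gcd(276969, 162750) = 21 dividing 231, divide through: 13189s ≡ 11 (mod 7750).
Since gcd(13189, 7750) = 1, s ≡ 11·(13189)⁻¹ ≡ 2049 (mod 7750). Smallest non-negative: 2049.

2049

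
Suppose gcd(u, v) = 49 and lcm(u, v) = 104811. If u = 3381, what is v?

1519

Using uv = gcd(u,v)·lcm(u,v) = 49·104811 = 5135739, we get v = 5135739/3381 = 1519.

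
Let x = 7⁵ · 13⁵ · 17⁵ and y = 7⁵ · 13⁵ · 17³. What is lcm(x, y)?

8860364094452507

max exponent per prime: 7⁵ · 13⁵ · 17⁵ = 8860364094452507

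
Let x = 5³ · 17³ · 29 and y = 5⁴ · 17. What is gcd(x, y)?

2125

min exponent per shared prime: 5³ · 17 = 2125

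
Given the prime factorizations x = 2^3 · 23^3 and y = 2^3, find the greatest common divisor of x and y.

8

min exponent per shared prime: 2^3 = 8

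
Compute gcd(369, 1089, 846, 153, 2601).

9

gcd(369, 1089): 1089 = 2·369 + 351; 369 = 1·351 + 18; 351 = 19·18 + 9; 18 = 2·9 + 0 → 9
gcd(9, 846): 846 = 94·9 + 0 → 9
gcd(9, 153): 153 = 17·9 + 0 → 9
gcd(9, 2601): 2601 = 289·9 + 0 → 9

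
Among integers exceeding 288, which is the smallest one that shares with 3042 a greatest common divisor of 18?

306

gcd(x, 3042) = 18 forces 18 | x; write x = 18s. Then gcd(18s, 18·169) = 18·gcd(s, 169), so need gcd(s, 169) = 1.
18s > 288 gives s ≥ 17. The least s ≥ 17 coprime to 169 is 17, so x = 18·17 = 306.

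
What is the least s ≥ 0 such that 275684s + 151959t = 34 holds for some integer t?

40775

gcd(275684, 151959) = 1 (Euclid: 275684 = 1·151959 + 123725; 151959 = 1·123725 + 28234; 123725 = 4·28234 + 10789; 28234 = 2·10789 + 6656; 10789 = 1·6656 + 4133; 6656 = 1·4133 + 2523; 4133 = 1·2523 + 1610; 2523 = 1·1610 + 913; 1610 = 1·913 + 697; 913 = 1·697 + 216; 697 = 3·216 + 49; 216 = 4·49 + 20; 49 = 2·20 + 9; 20 = 2·9 + 2; 9 = 4·2 + 1; 2 = 2·1 + 0), and 1 | 34.
Extended Euclid: 275684·(68240) + 151959·(-123801) = 1. Scale by 34: s₀ = 2320160.
General solution s = s₀ + 151959k; reducing mod 151959 gives s = 40775 (and t = -73974).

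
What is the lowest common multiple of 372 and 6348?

196788

gcd first: 6348 = 17·372 + 24; 372 = 15·24 + 12; 24 = 2·12 + 0 → gcd = 12
lcm = 372·6348/gcd = 2361456/12 = 196788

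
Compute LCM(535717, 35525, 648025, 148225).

857267736325

lcm(535717, 35525) = 535717·35525/gcd = 19031346425/1421 = 13392925
lcm(13392925, 648025) = 13392925·648025/gcd = 8678950223125/1225 = 7084857325
lcm(7084857325, 148225) = 7084857325·148225/gcd = 1050152976998125/1225 = 857267736325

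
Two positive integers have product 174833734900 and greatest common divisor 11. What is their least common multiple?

15893975900

Since gcd(a,b)·lcm(a,b) = ab, lcm = 174833734900/11 = 15893975900.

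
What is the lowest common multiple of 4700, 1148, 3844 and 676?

4700 = 2² · 5² · 47; 1148 = 2² · 7 · 41; 3844 = 2² · 31²; 676 = 2² · 13²
lcm takes max exponent of each prime: 2² · 5² · 7 · 13² · 31² · 41 · 47 = 219073500100

219073500100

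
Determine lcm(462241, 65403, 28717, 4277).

35959739525073

462241 = 13 · 31² · 37; 65403 = 3² · 13² · 43; 28717 = 13 · 47²; 4277 = 7 · 13 · 47
lcm takes max exponent of each prime: 3² · 7 · 13² · 31² · 37 · 43 · 47² = 35959739525073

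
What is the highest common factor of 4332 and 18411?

1083

4332 = 2² · 3 · 19²
18411 = 3 · 17 · 19²
Common: 3 · 19² = 1083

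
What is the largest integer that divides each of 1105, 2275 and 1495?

65

1105 = 5 · 13 · 17; 2275 = 5² · 7 · 13; 1495 = 5 · 13 · 23
gcd takes min exponent of each prime: 5 · 13 = 65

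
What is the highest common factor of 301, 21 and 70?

gcd(301, 21): 301 = 14·21 + 7; 21 = 3·7 + 0 → 7
gcd(7, 70): 70 = 10·7 + 0 → 7

7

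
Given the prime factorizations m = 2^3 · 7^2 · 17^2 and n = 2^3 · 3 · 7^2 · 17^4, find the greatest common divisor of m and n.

min exponent per shared prime: 2^3 · 7^2 · 17^2 = 113288

113288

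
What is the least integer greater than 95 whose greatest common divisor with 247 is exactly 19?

114

247 = 19·13. Any m with gcd(m, 247) = 19 is a multiple of 19, say 19s, with s coprime to 13.
Need s > 95/19, so s ≥ 6. First s ≥ 6 with gcd(s, 13) = 1 is s = 6. Thus m = 19·6 = 114.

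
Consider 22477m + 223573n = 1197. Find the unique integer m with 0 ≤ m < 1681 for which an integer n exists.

Reduce mod 223573: 22477m ≡ 1197 (mod 223573). With g = gcd(22477, 223573) = 133 dividing 1197, divide through: 169m ≡ 9 (mod 1681).
Since gcd(169, 1681) = 1, m ≡ 9·(169)⁻¹ ≡ 10 (mod 1681). Smallest non-negative: 10.

10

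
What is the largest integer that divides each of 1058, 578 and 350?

1058 = 2 · 23²; 578 = 2 · 17²; 350 = 2 · 5² · 7
gcd takes min exponent of each prime: 2 = 2

2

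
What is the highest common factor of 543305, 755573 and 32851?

gcd(543305, 755573): 755573 = 1·543305 + 212268; 543305 = 2·212268 + 118769; 212268 = 1·118769 + 93499; 118769 = 1·93499 + 25270; 93499 = 3·25270 + 17689; 25270 = 1·17689 + 7581; 17689 = 2·7581 + 2527; 7581 = 3·2527 + 0 → 2527
gcd(2527, 32851): 32851 = 13·2527 + 0 → 2527

2527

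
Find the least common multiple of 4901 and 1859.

53911

4901 = 13² · 29; 1859 = 11 · 13²
max exponents: 11 · 13² · 29 = 53911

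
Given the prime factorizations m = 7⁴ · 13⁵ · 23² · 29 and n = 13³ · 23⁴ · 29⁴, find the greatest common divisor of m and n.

33704177

min exponent per shared prime: 13³ · 23² · 29 = 33704177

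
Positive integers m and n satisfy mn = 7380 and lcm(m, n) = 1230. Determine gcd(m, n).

gcd·lcm = product, so gcd = 7380/1230 = 6.

6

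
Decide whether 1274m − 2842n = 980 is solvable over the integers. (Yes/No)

Yes

By Bézout, 1274m − 2842n = 980 has integer solutions iff gcd(1274, 2842) | 980.
Euclid: 2842 = 2·1274 + 294; 1274 = 4·294 + 98; 294 = 3·98 + 0. gcd = 98; 980 mod 98 = 0. Yes.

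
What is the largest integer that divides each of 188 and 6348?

4

Euclid: 6348 = 33·188 + 144; 188 = 1·144 + 44; 144 = 3·44 + 12; 44 = 3·12 + 8; 12 = 1·8 + 4; 8 = 2·4 + 0. Last nonzero remainder: 4.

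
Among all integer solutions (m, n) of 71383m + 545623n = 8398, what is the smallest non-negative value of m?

Euclid: 545623 = 7·71383 + 45942; 71383 = 1·45942 + 25441; 45942 = 1·25441 + 20501; 25441 = 1·20501 + 4940; 20501 = 4·4940 + 741; 4940 = 6·741 + 494; 741 = 1·494 + 247; 494 = 2·247 + 0 → gcd = 247; 8398 = 247·34.
Back-substitution yields 71383·(-772) + 545623·(101) = 247, so one solution is m = -772·34 = -26248, n = 101·34 = 3434.
Solutions in m differ by 545623/247 = 2209; the one in [0, 2209) is -26248 mod 2209 = 260.

260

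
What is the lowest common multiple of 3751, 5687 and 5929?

8638553

3751 = 11² · 31; 5687 = 11² · 47; 5929 = 7² · 11²
lcm takes max exponent of each prime: 7² · 11² · 31 · 47 = 8638553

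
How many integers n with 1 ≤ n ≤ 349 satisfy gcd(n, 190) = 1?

190 = 2·5·19. Inclusion–exclusion on these primes:
349 − ⌊349/2⌋ − ⌊349/5⌋ − ⌊349/19⌋ + ⌊349/10⌋ + ⌊349/38⌋ + ⌊349/95⌋ − ⌊349/190⌋ = 133

133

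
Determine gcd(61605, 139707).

Euclid: 139707 = 2·61605 + 16497; 61605 = 3·16497 + 12114; 16497 = 1·12114 + 4383; 12114 = 2·4383 + 3348; 4383 = 1·3348 + 1035; 3348 = 3·1035 + 243; 1035 = 4·243 + 63; 243 = 3·63 + 54; 63 = 1·54 + 9; 54 = 6·9 + 0. Last nonzero remainder: 9.

9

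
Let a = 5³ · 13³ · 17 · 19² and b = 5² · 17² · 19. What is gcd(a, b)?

8075

min exponent per shared prime: 5² · 17 · 19 = 8075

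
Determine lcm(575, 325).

7475

575 = 5² · 23; 325 = 5² · 13
max exponents: 5² · 13 · 23 = 7475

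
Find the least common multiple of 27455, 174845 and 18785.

43186715

27455 = 5 · 17² · 19; 174845 = 5 · 11² · 17²; 18785 = 5 · 13 · 17²
lcm takes max exponent of each prime: 5 · 11² · 13 · 17² · 19 = 43186715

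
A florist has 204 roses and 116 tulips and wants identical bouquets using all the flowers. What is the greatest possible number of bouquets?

Euclid: 204 = 1·116 + 88; 116 = 1·88 + 28; 88 = 3·28 + 4; 28 = 7·4 + 0. Last nonzero remainder: 4.

4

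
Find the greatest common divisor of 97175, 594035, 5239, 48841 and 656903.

97175 = 5² · 13² · 23; 594035 = 5 · 13² · 19 · 37; 5239 = 13² · 31; 48841 = 13² · 17²; 656903 = 13⁴ · 23
gcd takes min exponent of each prime: 13² = 169

169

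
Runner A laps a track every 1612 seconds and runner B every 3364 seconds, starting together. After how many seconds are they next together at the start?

1612 = 2² · 13 · 31; 3364 = 2² · 29²
max exponents: 2² · 13 · 29² · 31 = 1355692

1355692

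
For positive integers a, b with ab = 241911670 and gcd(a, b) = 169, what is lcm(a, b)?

1431430

For any two positive integers, gcd × lcm equals their product. Hence lcm = 241911670 / 169 = 1431430.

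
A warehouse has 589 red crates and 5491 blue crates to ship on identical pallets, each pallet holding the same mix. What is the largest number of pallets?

19

589 = 19 · 31
5491 = 17² · 19
Common: 19 = 19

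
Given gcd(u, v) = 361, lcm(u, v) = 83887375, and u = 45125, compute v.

u·v = gcd·lcm = 361·83887375 = 30283342375, so v = 30283342375/45125 = 671099.

671099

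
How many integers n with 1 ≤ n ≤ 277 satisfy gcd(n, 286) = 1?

116

286 = 2·11·13. Inclusion–exclusion on these primes:
277 − ⌊277/2⌋ − ⌊277/11⌋ − ⌊277/13⌋ + ⌊277/22⌋ + ⌊277/26⌋ + ⌊277/143⌋ − ⌊277/286⌋ = 116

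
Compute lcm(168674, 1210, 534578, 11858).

168674 = 2 · 11² · 17 · 41; 1210 = 2 · 5 · 11²; 534578 = 2 · 11² · 47²; 11858 = 2 · 7² · 11²
lcm takes max exponent of each prime: 2 · 5 · 7² · 11² · 17 · 41 · 47² = 91287212170

91287212170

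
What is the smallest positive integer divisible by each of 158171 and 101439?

1234208313

gcd first: 158171 = 1·101439 + 56732; 101439 = 1·56732 + 44707; 56732 = 1·44707 + 12025; 44707 = 3·12025 + 8632; 12025 = 1·8632 + 3393; 8632 = 2·3393 + 1846; 3393 = 1·1846 + 1547; 1846 = 1·1547 + 299; 1547 = 5·299 + 52; 299 = 5·52 + 39; 52 = 1·39 + 13; 39 = 3·13 + 0 → gcd = 13
lcm = 158171·101439/gcd = 16044708069/13 = 1234208313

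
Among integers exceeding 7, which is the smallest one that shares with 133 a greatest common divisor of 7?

gcd(t, 133) = 7 forces 7 | t; write t = 7s. Then gcd(7s, 7·19) = 7·gcd(s, 19), so need gcd(s, 19) = 1.
7s > 7 gives s ≥ 2. The least s ≥ 2 coprime to 19 is 2, so t = 7·2 = 14.

14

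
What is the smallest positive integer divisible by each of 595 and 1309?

6545

gcd first: 1309 = 2·595 + 119; 595 = 5·119 + 0 → gcd = 119
lcm = 595·1309/gcd = 778855/119 = 6545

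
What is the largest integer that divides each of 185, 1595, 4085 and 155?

185 = 5 · 37; 1595 = 5 · 11 · 29; 4085 = 5 · 19 · 43; 155 = 5 · 31
gcd takes min exponent of each prime: 5 = 5

5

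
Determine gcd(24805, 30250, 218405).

605

gcd(24805, 30250): 30250 = 1·24805 + 5445; 24805 = 4·5445 + 3025; 5445 = 1·3025 + 2420; 3025 = 1·2420 + 605; 2420 = 4·605 + 0 → 605
gcd(605, 218405): 218405 = 361·605 + 0 → 605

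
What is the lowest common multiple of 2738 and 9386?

gcd first: 9386 = 3·2738 + 1172; 2738 = 2·1172 + 394; 1172 = 2·394 + 384; 394 = 1·384 + 10; 384 = 38·10 + 4; 10 = 2·4 + 2; 4 = 2·2 + 0 → gcd = 2
lcm = 2738·9386/gcd = 25698868/2 = 12849434

12849434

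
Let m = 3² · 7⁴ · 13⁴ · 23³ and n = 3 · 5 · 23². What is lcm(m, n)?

37545819771915

max exponent per prime: 3² · 5 · 7⁴ · 13⁴ · 23³ = 37545819771915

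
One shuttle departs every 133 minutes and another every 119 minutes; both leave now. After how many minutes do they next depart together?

133 = 7 · 19; 119 = 7 · 17
max exponents: 7 · 17 · 19 = 2261

2261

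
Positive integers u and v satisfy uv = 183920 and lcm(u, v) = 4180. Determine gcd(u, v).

gcd·lcm = product, so gcd = 183920/4180 = 44.

44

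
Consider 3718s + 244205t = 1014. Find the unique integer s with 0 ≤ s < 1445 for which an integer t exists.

Reduce mod 244205: 3718s ≡ 1014 (mod 244205). With g = gcd(3718, 244205) = 169 dividing 1014, divide through: 22s ≡ 6 (mod 1445).
Since gcd(22, 1445) = 1, s ≡ 6·(22)⁻¹ ≡ 263 (mod 1445). Smallest non-negative: 263.

263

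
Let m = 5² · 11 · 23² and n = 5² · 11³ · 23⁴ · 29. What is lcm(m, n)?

270039568975

max exponent per prime: 5² · 11³ · 23⁴ · 29 = 270039568975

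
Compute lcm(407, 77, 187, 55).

242165

lcm(407, 77) = 407·77/gcd = 31339/11 = 2849
lcm(2849, 187) = 2849·187/gcd = 532763/11 = 48433
lcm(48433, 55) = 48433·55/gcd = 2663815/11 = 242165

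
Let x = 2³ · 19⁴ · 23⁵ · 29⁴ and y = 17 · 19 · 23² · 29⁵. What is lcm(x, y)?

max exponent per prime: 2³ · 17 · 19⁴ · 23⁵ · 29⁵ = 2339820177290549359192

2339820177290549359192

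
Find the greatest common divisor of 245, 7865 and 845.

5

gcd(245, 7865): 7865 = 32·245 + 25; 245 = 9·25 + 20; 25 = 1·20 + 5; 20 = 4·5 + 0 → 5
gcd(5, 845): 845 = 169·5 + 0 → 5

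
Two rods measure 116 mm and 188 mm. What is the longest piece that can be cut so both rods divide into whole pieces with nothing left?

116 = 2² · 29
188 = 2² · 47
Common: 2² = 4

4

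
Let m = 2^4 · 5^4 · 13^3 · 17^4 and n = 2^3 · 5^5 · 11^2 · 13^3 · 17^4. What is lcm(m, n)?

max exponent per prime: 2^4 · 5^5 · 11^2 · 13^3 · 17^4 = 1110148603850000

1110148603850000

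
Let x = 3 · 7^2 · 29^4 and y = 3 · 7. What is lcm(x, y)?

103970307

max exponent per prime: 3 · 7^2 · 29^4 = 103970307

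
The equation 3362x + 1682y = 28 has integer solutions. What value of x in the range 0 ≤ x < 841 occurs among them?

gcd(3362, 1682) = 2 (Euclid: 3362 = 1·1682 + 1680; 1682 = 1·1680 + 2; 1680 = 840·2 + 0), and 2 | 28.
Extended Euclid: 3362·(-1) + 1682·(2) = 2. Scale by 14: x₀ = -14.
General solution x = x₀ + 841t; reducing mod 841 gives x = 827 (and y = -1653).

827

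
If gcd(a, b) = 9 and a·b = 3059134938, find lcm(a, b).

Since gcd(a,b)·lcm(a,b) = ab, lcm = 3059134938/9 = 339903882.

339903882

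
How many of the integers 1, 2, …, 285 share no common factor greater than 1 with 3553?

231

Prime factors of 3553: 11, 17, 19. Count integers ≤ 285 divisible by none of them.
By inclusion–exclusion: 285 − ⌊285/11⌋ − ⌊285/17⌋ − ⌊285/19⌋ + ⌊285/187⌋ + ⌊285/209⌋ + ⌊285/323⌋ − ⌊285/3553⌋ = 231.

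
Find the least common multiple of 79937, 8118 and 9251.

79937 = 11 · 13² · 43; 8118 = 2 · 3² · 11 · 41; 9251 = 11 · 29²
lcm takes max exponent of each prime: 2 · 3² · 11 · 13² · 29² · 41 · 43 = 49613538546

49613538546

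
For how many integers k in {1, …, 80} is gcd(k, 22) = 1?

36

Prime factors of 22: 2, 11. Count integers ≤ 80 divisible by none of them.
By inclusion–exclusion: 80 − ⌊80/2⌋ − ⌊80/11⌋ + ⌊80/22⌋ = 36.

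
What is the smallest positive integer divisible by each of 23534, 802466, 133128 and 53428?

23534 = 2 · 7 · 41²; 802466 = 2 · 7 · 31 · 43²; 133128 = 2³ · 3² · 43²; 53428 = 2² · 19² · 37
lcm takes max exponent of each prime: 2³ · 3² · 7 · 19² · 31 · 37 · 41² · 43² = 648643067514792

648643067514792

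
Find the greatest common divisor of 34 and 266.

2

Euclid: 266 = 7·34 + 28; 34 = 1·28 + 6; 28 = 4·6 + 4; 6 = 1·4 + 2; 4 = 2·2 + 0. Last nonzero remainder: 2.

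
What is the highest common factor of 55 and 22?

11

55 = 5 · 11
22 = 2 · 11
Common: 11 = 11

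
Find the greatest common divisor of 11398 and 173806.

2

Euclid: 173806 = 15·11398 + 2836; 11398 = 4·2836 + 54; 2836 = 52·54 + 28; 54 = 1·28 + 26; 28 = 1·26 + 2; 26 = 13·2 + 0. Last nonzero remainder: 2.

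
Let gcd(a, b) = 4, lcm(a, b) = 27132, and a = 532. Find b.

Using ab = gcd(a,b)·lcm(a,b) = 4·27132 = 108528, we get b = 108528/532 = 204.

204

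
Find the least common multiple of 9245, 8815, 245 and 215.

lcm(9245, 8815) = 9245·8815/gcd = 81494675/215 = 379045
lcm(379045, 245) = 379045·245/gcd = 92866025/5 = 18573205
lcm(18573205, 215) = 18573205·215/gcd = 3993239075/215 = 18573205

18573205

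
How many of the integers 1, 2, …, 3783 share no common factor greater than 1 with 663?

2192

Prime factors of 663: 3, 13, 17. Count integers ≤ 3783 divisible by none of them.
By inclusion–exclusion: 3783 − ⌊3783/3⌋ − ⌊3783/13⌋ − ⌊3783/17⌋ + ⌊3783/39⌋ + ⌊3783/51⌋ + ⌊3783/221⌋ − ⌊3783/663⌋ = 2192.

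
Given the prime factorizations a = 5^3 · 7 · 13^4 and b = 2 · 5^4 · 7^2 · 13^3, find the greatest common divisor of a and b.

1922375

min exponent per shared prime: 5^3 · 7 · 13^3 = 1922375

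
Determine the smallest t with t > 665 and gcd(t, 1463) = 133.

1463 = 133·11. Any t with gcd(t, 1463) = 133 is a multiple of 133, say 133s, with s coprime to 11.
Need s > 665/133, so s ≥ 6. First s ≥ 6 with gcd(s, 11) = 1 is s = 6. Thus t = 133·6 = 798.

798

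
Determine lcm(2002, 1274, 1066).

574574

2002 = 2 · 7 · 11 · 13; 1274 = 2 · 7² · 13; 1066 = 2 · 13 · 41
lcm takes max exponent of each prime: 2 · 7² · 11 · 13 · 41 = 574574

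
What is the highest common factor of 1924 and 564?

4

1924 = 2² · 13 · 37
564 = 2² · 3 · 47
Common: 2² = 4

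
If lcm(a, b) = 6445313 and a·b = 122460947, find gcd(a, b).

19

From gcd × lcm = ab: gcd = 122460947 / 6445313 = 19.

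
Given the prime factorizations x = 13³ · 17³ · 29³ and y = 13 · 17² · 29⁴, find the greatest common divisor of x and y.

91629473

min exponent per shared prime: 13 · 17² · 29³ = 91629473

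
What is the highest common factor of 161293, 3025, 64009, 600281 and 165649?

gcd(161293, 3025): 161293 = 53·3025 + 968; 3025 = 3·968 + 121; 968 = 8·121 + 0 → 121
gcd(121, 64009): 64009 = 529·121 + 0 → 121
gcd(121, 600281): 600281 = 4961·121 + 0 → 121
gcd(121, 165649): 165649 = 1369·121 + 0 → 121

121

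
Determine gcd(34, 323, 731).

17

34 = 2 · 17; 323 = 17 · 19; 731 = 17 · 43
gcd takes min exponent of each prime: 17 = 17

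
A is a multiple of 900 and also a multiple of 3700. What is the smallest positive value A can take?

33300

gcd first: 3700 = 4·900 + 100; 900 = 9·100 + 0 → gcd = 100
lcm = 900·3700/gcd = 3330000/100 = 33300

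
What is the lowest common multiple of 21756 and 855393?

21756 = 2² · 3 · 7² · 37; 855393 = 3 · 7² · 11 · 23²
max exponents: 2² · 3 · 7² · 11 · 23² · 37 = 126598164

126598164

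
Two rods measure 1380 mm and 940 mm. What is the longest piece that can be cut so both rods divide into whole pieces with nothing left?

20

Euclid: 1380 = 1·940 + 440; 940 = 2·440 + 60; 440 = 7·60 + 20; 60 = 3·20 + 0. Last nonzero remainder: 20.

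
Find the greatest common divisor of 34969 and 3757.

289

Euclid: 34969 = 9·3757 + 1156; 3757 = 3·1156 + 289; 1156 = 4·289 + 0. Last nonzero remainder: 289.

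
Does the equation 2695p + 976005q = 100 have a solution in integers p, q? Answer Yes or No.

Yes

gcd(2695, 976005): 976005 = 362·2695 + 415; 2695 = 6·415 + 205; 415 = 2·205 + 5; 205 = 41·5 + 0 → 5
5 divides 100, so a solution exists.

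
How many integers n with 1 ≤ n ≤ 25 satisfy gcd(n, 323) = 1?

Prime factors of 323: 17, 19. Count integers ≤ 25 divisible by none of them.
By inclusion–exclusion: 25 − ⌊25/17⌋ − ⌊25/19⌋ + ⌊25/323⌋ = 23.

23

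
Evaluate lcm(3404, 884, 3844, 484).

87476335804

lcm(3404, 884) = 3404·884/gcd = 3009136/4 = 752284
lcm(752284, 3844) = 752284·3844/gcd = 2891779696/4 = 722944924
lcm(722944924, 484) = 722944924·484/gcd = 349905343216/4 = 87476335804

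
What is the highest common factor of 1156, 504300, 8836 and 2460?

4

gcd(1156, 504300): 504300 = 436·1156 + 284; 1156 = 4·284 + 20; 284 = 14·20 + 4; 20 = 5·4 + 0 → 4
gcd(4, 8836): 8836 = 2209·4 + 0 → 4
gcd(4, 2460): 2460 = 615·4 + 0 → 4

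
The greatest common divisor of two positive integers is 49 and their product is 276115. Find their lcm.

Since gcd(a,b)·lcm(a,b) = ab, lcm = 276115/49 = 5635.

5635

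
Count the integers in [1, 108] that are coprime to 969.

969 = 3·17·19. Inclusion–exclusion on these primes:
108 − ⌊108/3⌋ − ⌊108/17⌋ − ⌊108/19⌋ + ⌊108/51⌋ + ⌊108/57⌋ + ⌊108/323⌋ − ⌊108/969⌋ = 64

64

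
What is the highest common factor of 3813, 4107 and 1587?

gcd(3813, 4107): 4107 = 1·3813 + 294; 3813 = 12·294 + 285; 294 = 1·285 + 9; 285 = 31·9 + 6; 9 = 1·6 + 3; 6 = 2·3 + 0 → 3
gcd(3, 1587): 1587 = 529·3 + 0 → 3

3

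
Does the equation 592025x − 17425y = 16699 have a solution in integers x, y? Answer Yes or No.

No

gcd(592025, 17425): 592025 = 33·17425 + 17000; 17425 = 1·17000 + 425; 17000 = 40·425 + 0 → 425
425 does not divide 16699, so a solution does not exist.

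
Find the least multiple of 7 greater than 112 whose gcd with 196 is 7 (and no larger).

gcd(x, 196) = 7 forces 7 | x; write x = 7s. Then gcd(7s, 7·28) = 7·gcd(s, 28), so need gcd(s, 28) = 1.
7s > 112 gives s ≥ 17. The least s ≥ 17 coprime to 28 is 17, so x = 7·17 = 119.

119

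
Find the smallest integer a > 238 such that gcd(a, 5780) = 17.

gcd(a, 5780) = 17 forces 17 | a; write a = 17s. Then gcd(17s, 17·340) = 17·gcd(s, 340), so need gcd(s, 340) = 1.
17s > 238 gives s ≥ 15. The least s ≥ 15 coprime to 340 is 19, so a = 17·19 = 323.

323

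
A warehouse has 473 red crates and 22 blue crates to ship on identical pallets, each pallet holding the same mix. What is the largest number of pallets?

11

473 = 11 · 43
22 = 2 · 11
Common: 11 = 11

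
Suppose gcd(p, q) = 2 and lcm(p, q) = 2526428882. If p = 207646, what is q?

p·q = gcd·lcm = 2·2526428882 = 5052857764, so q = 5052857764/207646 = 24334.

24334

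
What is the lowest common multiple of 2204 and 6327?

gcd first: 6327 = 2·2204 + 1919; 2204 = 1·1919 + 285; 1919 = 6·285 + 209; 285 = 1·209 + 76; 209 = 2·76 + 57; 76 = 1·57 + 19; 57 = 3·19 + 0 → gcd = 19
lcm = 2204·6327/gcd = 13944708/19 = 733932

733932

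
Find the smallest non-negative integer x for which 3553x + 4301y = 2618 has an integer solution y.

Reduce mod 4301: 3553x ≡ 2618 (mod 4301). With g = gcd(3553, 4301) = 187 dividing 2618, divide through: 19x ≡ 14 (mod 23).
Since gcd(19, 23) = 1, x ≡ 14·(19)⁻¹ ≡ 8 (mod 23). Smallest non-negative: 8.

8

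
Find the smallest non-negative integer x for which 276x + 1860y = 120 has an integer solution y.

gcd(276, 1860) = 12 (Euclid: 1860 = 6·276 + 204; 276 = 1·204 + 72; 204 = 2·72 + 60; 72 = 1·60 + 12; 60 = 5·12 + 0), and 12 | 120.
Extended Euclid: 276·(27) + 1860·(-4) = 12. Scale by 10: x₀ = 270.
General solution x = x₀ + 155t; reducing mod 155 gives x = 115 (and y = -17).

115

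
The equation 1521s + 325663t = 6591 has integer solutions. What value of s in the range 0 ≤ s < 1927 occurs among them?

1289

Euclid: 325663 = 214·1521 + 169; 1521 = 9·169 + 0 → gcd = 169; 6591 = 169·39.
Back-substitution yields 1521·(-214) + 325663·(1) = 169, so one solution is s = -214·39 = -8346, t = 1·39 = 39.
Solutions in s differ by 325663/169 = 1927; the one in [0, 1927) is -8346 mod 1927 = 1289.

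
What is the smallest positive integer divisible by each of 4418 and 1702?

gcd first: 4418 = 2·1702 + 1014; 1702 = 1·1014 + 688; 1014 = 1·688 + 326; 688 = 2·326 + 36; 326 = 9·36 + 2; 36 = 18·2 + 0 → gcd = 2
lcm = 4418·1702/gcd = 7519436/2 = 3759718

3759718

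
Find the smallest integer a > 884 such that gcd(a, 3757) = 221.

3757 = 221·17. Any a with gcd(a, 3757) = 221 is a multiple of 221, say 221s, with s coprime to 17.
Need s > 884/221, so s ≥ 5. First s ≥ 5 with gcd(s, 17) = 1 is s = 5. Thus a = 221·5 = 1105.

1105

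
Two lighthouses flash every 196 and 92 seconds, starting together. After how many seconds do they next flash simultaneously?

gcd first: 196 = 2·92 + 12; 92 = 7·12 + 8; 12 = 1·8 + 4; 8 = 2·4 + 0 → gcd = 4
lcm = 196·92/gcd = 18032/4 = 4508

4508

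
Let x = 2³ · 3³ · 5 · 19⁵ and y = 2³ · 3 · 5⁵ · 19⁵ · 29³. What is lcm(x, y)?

max exponent per prime: 2³ · 3³ · 5⁵ · 19⁵ · 29³ = 40762965494925000

40762965494925000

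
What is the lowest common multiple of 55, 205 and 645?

lcm(55, 205) = 55·205/gcd = 11275/5 = 2255
lcm(2255, 645) = 2255·645/gcd = 1454475/5 = 290895

290895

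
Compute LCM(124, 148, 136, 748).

124 = 2² · 31; 148 = 2² · 37; 136 = 2³ · 17; 748 = 2² · 11 · 17
lcm takes max exponent of each prime: 2³ · 11 · 17 · 31 · 37 = 1715912

1715912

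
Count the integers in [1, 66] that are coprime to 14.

28

14 = 2·7. Inclusion–exclusion on these primes:
66 − ⌊66/2⌋ − ⌊66/7⌋ + ⌊66/14⌋ = 28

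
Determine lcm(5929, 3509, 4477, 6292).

330814484

5929 = 7² · 11²; 3509 = 11² · 29; 4477 = 11² · 37; 6292 = 2² · 11² · 13
lcm takes max exponent of each prime: 2² · 7² · 11² · 13 · 29 · 37 = 330814484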